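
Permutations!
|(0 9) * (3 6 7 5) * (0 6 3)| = |(0 9 6 7 5)| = 5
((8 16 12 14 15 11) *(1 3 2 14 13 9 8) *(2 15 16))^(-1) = ((1 3 15 11)(2 14 16 12 13 9 8))^(-1) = (1 11 15 3)(2 8 9 13 12 16 14)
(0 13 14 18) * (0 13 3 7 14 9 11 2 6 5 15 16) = [3, 1, 6, 7, 4, 15, 5, 14, 8, 11, 10, 2, 12, 9, 18, 16, 0, 17, 13] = (0 3 7 14 18 13 9 11 2 6 5 15 16)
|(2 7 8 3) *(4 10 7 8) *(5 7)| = 12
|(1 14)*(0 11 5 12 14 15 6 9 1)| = 20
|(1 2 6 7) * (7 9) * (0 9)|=6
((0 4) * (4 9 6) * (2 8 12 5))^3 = ((0 9 6 4)(2 8 12 5))^3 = (0 4 6 9)(2 5 12 8)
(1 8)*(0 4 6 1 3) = (0 4 6 1 8 3) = [4, 8, 2, 0, 6, 5, 1, 7, 3]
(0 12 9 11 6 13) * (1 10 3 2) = [12, 10, 1, 2, 4, 5, 13, 7, 8, 11, 3, 6, 9, 0] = (0 12 9 11 6 13)(1 10 3 2)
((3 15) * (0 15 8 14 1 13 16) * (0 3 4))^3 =(1 3)(8 13)(14 16)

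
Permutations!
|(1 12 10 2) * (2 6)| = |(1 12 10 6 2)| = 5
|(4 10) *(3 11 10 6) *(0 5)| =10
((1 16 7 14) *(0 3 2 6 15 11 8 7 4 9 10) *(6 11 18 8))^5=((0 3 2 11 6 15 18 8 7 14 1 16 4 9 10))^5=(0 15 1)(2 8 4)(3 18 16)(6 14 10)(7 9 11)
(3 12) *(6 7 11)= (3 12)(6 7 11)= [0, 1, 2, 12, 4, 5, 7, 11, 8, 9, 10, 6, 3]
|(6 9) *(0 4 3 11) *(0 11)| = |(11)(0 4 3)(6 9)| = 6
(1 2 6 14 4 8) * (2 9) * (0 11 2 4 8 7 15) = [11, 9, 6, 3, 7, 5, 14, 15, 1, 4, 10, 2, 12, 13, 8, 0] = (0 11 2 6 14 8 1 9 4 7 15)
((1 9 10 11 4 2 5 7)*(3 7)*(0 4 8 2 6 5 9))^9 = (0 6 3 1 4 5 7)(2 8 11 10 9)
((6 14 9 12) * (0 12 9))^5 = (0 12 6 14)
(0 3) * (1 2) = (0 3)(1 2) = [3, 2, 1, 0]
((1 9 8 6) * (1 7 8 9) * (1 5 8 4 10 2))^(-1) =(1 2 10 4 7 6 8 5)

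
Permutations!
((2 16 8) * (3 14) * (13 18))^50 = (18)(2 8 16)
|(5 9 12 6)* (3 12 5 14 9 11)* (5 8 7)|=|(3 12 6 14 9 8 7 5 11)|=9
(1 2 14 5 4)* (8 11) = (1 2 14 5 4)(8 11) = [0, 2, 14, 3, 1, 4, 6, 7, 11, 9, 10, 8, 12, 13, 5]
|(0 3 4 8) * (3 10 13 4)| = 5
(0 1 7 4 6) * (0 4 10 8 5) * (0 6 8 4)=(0 1 7 10 4 8 5 6)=[1, 7, 2, 3, 8, 6, 0, 10, 5, 9, 4]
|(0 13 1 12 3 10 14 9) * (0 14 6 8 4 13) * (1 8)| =|(1 12 3 10 6)(4 13 8)(9 14)| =30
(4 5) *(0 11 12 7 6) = (0 11 12 7 6)(4 5) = [11, 1, 2, 3, 5, 4, 0, 6, 8, 9, 10, 12, 7]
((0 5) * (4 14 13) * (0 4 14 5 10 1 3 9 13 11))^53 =((0 10 1 3 9 13 14 11)(4 5))^53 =(0 13 1 11 9 10 14 3)(4 5)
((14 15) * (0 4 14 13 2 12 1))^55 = (0 1 12 2 13 15 14 4) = ((0 4 14 15 13 2 12 1))^55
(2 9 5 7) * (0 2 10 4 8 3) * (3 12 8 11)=(0 2 9 5 7 10 4 11 3)(8 12)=[2, 1, 9, 0, 11, 7, 6, 10, 12, 5, 4, 3, 8]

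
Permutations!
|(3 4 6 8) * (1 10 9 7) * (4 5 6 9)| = 20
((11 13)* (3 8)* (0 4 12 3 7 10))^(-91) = ((0 4 12 3 8 7 10)(11 13))^(-91) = (11 13)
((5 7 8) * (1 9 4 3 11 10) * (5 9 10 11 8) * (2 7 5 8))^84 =(11)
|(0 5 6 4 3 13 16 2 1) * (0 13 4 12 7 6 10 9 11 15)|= 12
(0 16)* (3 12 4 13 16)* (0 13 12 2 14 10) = [3, 1, 14, 2, 12, 5, 6, 7, 8, 9, 0, 11, 4, 16, 10, 15, 13] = (0 3 2 14 10)(4 12)(13 16)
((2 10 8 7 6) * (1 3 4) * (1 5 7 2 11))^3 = (1 5 11 4 6 3 7)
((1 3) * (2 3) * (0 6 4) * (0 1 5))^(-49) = ((0 6 4 1 2 3 5))^(-49) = (6)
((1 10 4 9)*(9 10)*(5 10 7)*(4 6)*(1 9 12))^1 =(1 12)(4 7 5 10 6)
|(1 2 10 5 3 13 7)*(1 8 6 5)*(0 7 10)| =|(0 7 8 6 5 3 13 10 1 2)| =10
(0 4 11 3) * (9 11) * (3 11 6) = (11)(0 4 9 6 3) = [4, 1, 2, 0, 9, 5, 3, 7, 8, 6, 10, 11]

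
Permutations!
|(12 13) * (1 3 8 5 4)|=|(1 3 8 5 4)(12 13)|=10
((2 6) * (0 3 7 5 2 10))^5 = (0 6 5 3 10 2 7)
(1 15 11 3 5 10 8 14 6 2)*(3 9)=(1 15 11 9 3 5 10 8 14 6 2)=[0, 15, 1, 5, 4, 10, 2, 7, 14, 3, 8, 9, 12, 13, 6, 11]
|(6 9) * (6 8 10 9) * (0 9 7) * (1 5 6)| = 15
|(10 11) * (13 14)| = 2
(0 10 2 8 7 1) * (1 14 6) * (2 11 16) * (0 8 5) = (0 10 11 16 2 5)(1 8 7 14 6) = [10, 8, 5, 3, 4, 0, 1, 14, 7, 9, 11, 16, 12, 13, 6, 15, 2]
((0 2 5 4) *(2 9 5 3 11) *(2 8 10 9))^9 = ((0 2 3 11 8 10 9 5 4))^9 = (11)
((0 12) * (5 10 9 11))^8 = ((0 12)(5 10 9 11))^8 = (12)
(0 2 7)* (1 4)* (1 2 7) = [7, 4, 1, 3, 2, 5, 6, 0] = (0 7)(1 4 2)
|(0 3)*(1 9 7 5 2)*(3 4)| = 15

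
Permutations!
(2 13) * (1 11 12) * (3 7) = [0, 11, 13, 7, 4, 5, 6, 3, 8, 9, 10, 12, 1, 2] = (1 11 12)(2 13)(3 7)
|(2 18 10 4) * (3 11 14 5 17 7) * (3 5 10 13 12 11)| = 24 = |(2 18 13 12 11 14 10 4)(5 17 7)|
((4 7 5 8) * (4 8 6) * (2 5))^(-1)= ((8)(2 5 6 4 7))^(-1)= (8)(2 7 4 6 5)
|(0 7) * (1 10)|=2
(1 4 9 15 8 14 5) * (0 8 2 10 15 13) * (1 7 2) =(0 8 14 5 7 2 10 15 1 4 9 13) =[8, 4, 10, 3, 9, 7, 6, 2, 14, 13, 15, 11, 12, 0, 5, 1]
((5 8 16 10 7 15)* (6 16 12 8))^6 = ((5 6 16 10 7 15)(8 12))^6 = (16)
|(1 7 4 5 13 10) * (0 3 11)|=6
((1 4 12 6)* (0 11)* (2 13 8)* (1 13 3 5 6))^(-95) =((0 11)(1 4 12)(2 3 5 6 13 8))^(-95) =(0 11)(1 4 12)(2 3 5 6 13 8)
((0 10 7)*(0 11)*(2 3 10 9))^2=((0 9 2 3 10 7 11))^2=(0 2 10 11 9 3 7)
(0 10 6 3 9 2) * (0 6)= [10, 1, 6, 9, 4, 5, 3, 7, 8, 2, 0]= (0 10)(2 6 3 9)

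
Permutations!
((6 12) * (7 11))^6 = ((6 12)(7 11))^6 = (12)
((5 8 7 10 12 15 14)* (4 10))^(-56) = ((4 10 12 15 14 5 8 7))^(-56) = (15)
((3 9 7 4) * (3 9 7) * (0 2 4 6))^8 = (0 2 4 9 3 7 6)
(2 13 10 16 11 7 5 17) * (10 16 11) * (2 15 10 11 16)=(2 13)(5 17 15 10 16 11 7)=[0, 1, 13, 3, 4, 17, 6, 5, 8, 9, 16, 7, 12, 2, 14, 10, 11, 15]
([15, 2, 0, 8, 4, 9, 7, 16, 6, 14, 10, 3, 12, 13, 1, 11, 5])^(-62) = [3, 15, 11, 7, 4, 1, 5, 9, 16, 2, 10, 6, 12, 13, 0, 8, 14]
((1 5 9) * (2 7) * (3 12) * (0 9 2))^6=(12)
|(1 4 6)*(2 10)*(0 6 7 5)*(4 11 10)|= 9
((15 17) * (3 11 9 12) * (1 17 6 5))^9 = ((1 17 15 6 5)(3 11 9 12))^9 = (1 5 6 15 17)(3 11 9 12)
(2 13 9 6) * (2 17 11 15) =(2 13 9 6 17 11 15) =[0, 1, 13, 3, 4, 5, 17, 7, 8, 6, 10, 15, 12, 9, 14, 2, 16, 11]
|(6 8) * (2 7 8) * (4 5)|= 4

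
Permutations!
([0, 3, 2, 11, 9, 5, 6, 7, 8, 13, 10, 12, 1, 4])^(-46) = [0, 11, 2, 12, 13, 5, 6, 7, 8, 4, 10, 1, 3, 9]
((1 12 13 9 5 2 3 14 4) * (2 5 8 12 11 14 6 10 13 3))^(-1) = (1 4 14 11)(3 12 8 9 13 10 6)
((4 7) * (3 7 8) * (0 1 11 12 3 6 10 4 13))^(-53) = (0 12 13 11 7 1 3)(4 10 6 8)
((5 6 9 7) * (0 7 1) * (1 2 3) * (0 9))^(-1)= (0 6 5 7)(1 3 2 9)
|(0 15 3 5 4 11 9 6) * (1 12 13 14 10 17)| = 24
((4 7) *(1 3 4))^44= ((1 3 4 7))^44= (7)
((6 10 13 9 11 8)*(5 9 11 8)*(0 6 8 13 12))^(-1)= ((0 6 10 12)(5 9 13 11))^(-1)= (0 12 10 6)(5 11 13 9)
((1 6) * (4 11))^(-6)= ((1 6)(4 11))^(-6)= (11)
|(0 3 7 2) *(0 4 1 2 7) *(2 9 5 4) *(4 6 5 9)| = 2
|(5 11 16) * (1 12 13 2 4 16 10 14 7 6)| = |(1 12 13 2 4 16 5 11 10 14 7 6)| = 12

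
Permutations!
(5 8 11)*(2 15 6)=[0, 1, 15, 3, 4, 8, 2, 7, 11, 9, 10, 5, 12, 13, 14, 6]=(2 15 6)(5 8 11)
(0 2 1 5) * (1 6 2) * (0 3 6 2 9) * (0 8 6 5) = (0 1)(3 5)(6 9 8) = [1, 0, 2, 5, 4, 3, 9, 7, 6, 8]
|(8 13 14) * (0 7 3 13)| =|(0 7 3 13 14 8)| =6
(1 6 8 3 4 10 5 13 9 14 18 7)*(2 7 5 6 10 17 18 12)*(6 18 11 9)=(1 10 18 5 13 6 8 3 4 17 11 9 14 12 2 7)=[0, 10, 7, 4, 17, 13, 8, 1, 3, 14, 18, 9, 2, 6, 12, 15, 16, 11, 5]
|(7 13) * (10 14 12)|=6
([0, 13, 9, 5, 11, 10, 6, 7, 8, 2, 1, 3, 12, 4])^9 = [0, 4, 9, 10, 3, 1, 6, 7, 8, 2, 13, 5, 12, 11]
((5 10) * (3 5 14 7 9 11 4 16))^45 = ((3 5 10 14 7 9 11 4 16))^45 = (16)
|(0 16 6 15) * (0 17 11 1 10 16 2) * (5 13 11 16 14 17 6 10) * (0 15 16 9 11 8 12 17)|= |(0 2 15 6 16 10 14)(1 5 13 8 12 17 9 11)|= 56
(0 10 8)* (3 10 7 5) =(0 7 5 3 10 8) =[7, 1, 2, 10, 4, 3, 6, 5, 0, 9, 8]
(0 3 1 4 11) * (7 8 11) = [3, 4, 2, 1, 7, 5, 6, 8, 11, 9, 10, 0] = (0 3 1 4 7 8 11)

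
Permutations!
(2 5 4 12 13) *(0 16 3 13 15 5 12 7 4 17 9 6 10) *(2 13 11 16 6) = (0 6 10)(2 12 15 5 17 9)(3 11 16)(4 7) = [6, 1, 12, 11, 7, 17, 10, 4, 8, 2, 0, 16, 15, 13, 14, 5, 3, 9]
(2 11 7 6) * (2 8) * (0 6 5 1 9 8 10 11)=(0 6 10 11 7 5 1 9 8 2)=[6, 9, 0, 3, 4, 1, 10, 5, 2, 8, 11, 7]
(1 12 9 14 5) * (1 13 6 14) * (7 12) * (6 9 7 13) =(1 13 9)(5 6 14)(7 12) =[0, 13, 2, 3, 4, 6, 14, 12, 8, 1, 10, 11, 7, 9, 5]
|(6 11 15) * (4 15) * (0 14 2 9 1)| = |(0 14 2 9 1)(4 15 6 11)| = 20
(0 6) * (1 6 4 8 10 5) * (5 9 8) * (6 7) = [4, 7, 2, 3, 5, 1, 0, 6, 10, 8, 9] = (0 4 5 1 7 6)(8 10 9)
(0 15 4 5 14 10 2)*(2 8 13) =(0 15 4 5 14 10 8 13 2) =[15, 1, 0, 3, 5, 14, 6, 7, 13, 9, 8, 11, 12, 2, 10, 4]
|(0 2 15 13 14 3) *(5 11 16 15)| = 9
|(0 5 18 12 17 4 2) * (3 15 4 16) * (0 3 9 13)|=8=|(0 5 18 12 17 16 9 13)(2 3 15 4)|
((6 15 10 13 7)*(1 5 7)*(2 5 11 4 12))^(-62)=(1 2 15 11 5 10 4 7 13 12 6)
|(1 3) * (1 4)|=3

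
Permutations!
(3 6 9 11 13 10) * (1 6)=[0, 6, 2, 1, 4, 5, 9, 7, 8, 11, 3, 13, 12, 10]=(1 6 9 11 13 10 3)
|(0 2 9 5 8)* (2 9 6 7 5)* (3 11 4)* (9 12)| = 24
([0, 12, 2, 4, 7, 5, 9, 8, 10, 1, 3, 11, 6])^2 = [0, 6, 2, 7, 8, 5, 1, 10, 3, 12, 4, 11, 9]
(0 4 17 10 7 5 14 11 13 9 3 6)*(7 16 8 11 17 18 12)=(0 4 18 12 7 5 14 17 10 16 8 11 13 9 3 6)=[4, 1, 2, 6, 18, 14, 0, 5, 11, 3, 16, 13, 7, 9, 17, 15, 8, 10, 12]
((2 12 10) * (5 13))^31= (2 12 10)(5 13)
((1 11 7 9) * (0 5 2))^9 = ((0 5 2)(1 11 7 9))^9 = (1 11 7 9)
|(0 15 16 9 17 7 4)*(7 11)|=8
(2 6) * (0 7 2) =[7, 1, 6, 3, 4, 5, 0, 2] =(0 7 2 6)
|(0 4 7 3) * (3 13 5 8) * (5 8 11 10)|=6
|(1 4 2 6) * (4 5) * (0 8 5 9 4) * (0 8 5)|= 15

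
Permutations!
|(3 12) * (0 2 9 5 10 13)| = |(0 2 9 5 10 13)(3 12)| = 6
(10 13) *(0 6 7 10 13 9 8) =[6, 1, 2, 3, 4, 5, 7, 10, 0, 8, 9, 11, 12, 13] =(13)(0 6 7 10 9 8)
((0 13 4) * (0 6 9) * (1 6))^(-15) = (0 1)(4 9)(6 13)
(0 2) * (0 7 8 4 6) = (0 2 7 8 4 6) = [2, 1, 7, 3, 6, 5, 0, 8, 4]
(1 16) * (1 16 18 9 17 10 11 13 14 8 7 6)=[0, 18, 2, 3, 4, 5, 1, 6, 7, 17, 11, 13, 12, 14, 8, 15, 16, 10, 9]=(1 18 9 17 10 11 13 14 8 7 6)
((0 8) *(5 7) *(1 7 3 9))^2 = ((0 8)(1 7 5 3 9))^2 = (1 5 9 7 3)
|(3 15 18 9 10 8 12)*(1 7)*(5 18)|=8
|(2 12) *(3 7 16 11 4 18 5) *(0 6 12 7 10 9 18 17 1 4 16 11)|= 105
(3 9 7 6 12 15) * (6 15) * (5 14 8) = [0, 1, 2, 9, 4, 14, 12, 15, 5, 7, 10, 11, 6, 13, 8, 3] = (3 9 7 15)(5 14 8)(6 12)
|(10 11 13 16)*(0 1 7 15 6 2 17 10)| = |(0 1 7 15 6 2 17 10 11 13 16)| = 11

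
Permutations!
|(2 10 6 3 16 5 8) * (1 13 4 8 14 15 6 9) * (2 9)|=|(1 13 4 8 9)(2 10)(3 16 5 14 15 6)|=30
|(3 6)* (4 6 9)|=|(3 9 4 6)|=4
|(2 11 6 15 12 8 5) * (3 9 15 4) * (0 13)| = |(0 13)(2 11 6 4 3 9 15 12 8 5)| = 10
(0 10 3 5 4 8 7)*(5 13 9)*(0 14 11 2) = [10, 1, 0, 13, 8, 4, 6, 14, 7, 5, 3, 2, 12, 9, 11] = (0 10 3 13 9 5 4 8 7 14 11 2)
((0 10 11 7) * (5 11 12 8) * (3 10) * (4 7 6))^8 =((0 3 10 12 8 5 11 6 4 7))^8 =(0 4 11 8 10)(3 7 6 5 12)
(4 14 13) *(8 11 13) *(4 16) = (4 14 8 11 13 16) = [0, 1, 2, 3, 14, 5, 6, 7, 11, 9, 10, 13, 12, 16, 8, 15, 4]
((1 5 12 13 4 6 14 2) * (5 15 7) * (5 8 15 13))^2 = ((1 13 4 6 14 2)(5 12)(7 8 15))^2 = (1 4 14)(2 13 6)(7 15 8)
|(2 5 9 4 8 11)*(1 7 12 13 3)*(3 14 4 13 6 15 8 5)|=|(1 7 12 6 15 8 11 2 3)(4 5 9 13 14)|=45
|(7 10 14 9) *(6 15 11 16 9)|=|(6 15 11 16 9 7 10 14)|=8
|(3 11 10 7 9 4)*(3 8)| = |(3 11 10 7 9 4 8)| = 7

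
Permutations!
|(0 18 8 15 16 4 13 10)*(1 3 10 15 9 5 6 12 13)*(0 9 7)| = 44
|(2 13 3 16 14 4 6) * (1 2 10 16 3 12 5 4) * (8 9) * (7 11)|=|(1 2 13 12 5 4 6 10 16 14)(7 11)(8 9)|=10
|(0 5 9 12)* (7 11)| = 4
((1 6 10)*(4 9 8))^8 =((1 6 10)(4 9 8))^8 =(1 10 6)(4 8 9)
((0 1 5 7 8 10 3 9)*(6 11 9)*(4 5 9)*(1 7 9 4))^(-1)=(0 9 5 4 1 11 6 3 10 8 7)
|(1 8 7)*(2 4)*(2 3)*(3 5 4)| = 6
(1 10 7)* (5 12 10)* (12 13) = (1 5 13 12 10 7) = [0, 5, 2, 3, 4, 13, 6, 1, 8, 9, 7, 11, 10, 12]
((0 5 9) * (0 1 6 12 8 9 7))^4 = (0 5 7)(1 9 8 12 6)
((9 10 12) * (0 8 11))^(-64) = (0 11 8)(9 12 10)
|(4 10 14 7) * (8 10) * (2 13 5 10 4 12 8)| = |(2 13 5 10 14 7 12 8 4)| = 9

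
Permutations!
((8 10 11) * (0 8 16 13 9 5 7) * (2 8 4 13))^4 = ((0 4 13 9 5 7)(2 8 10 11 16))^4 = (0 5 13)(2 16 11 10 8)(4 7 9)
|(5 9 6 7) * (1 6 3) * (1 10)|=7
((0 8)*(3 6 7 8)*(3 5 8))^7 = (0 5 8)(3 6 7)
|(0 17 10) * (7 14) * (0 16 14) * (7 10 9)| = |(0 17 9 7)(10 16 14)| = 12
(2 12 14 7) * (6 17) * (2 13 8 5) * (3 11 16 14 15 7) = (2 12 15 7 13 8 5)(3 11 16 14)(6 17) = [0, 1, 12, 11, 4, 2, 17, 13, 5, 9, 10, 16, 15, 8, 3, 7, 14, 6]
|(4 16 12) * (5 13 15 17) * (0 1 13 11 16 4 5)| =20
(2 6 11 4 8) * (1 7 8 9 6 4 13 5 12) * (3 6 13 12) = (1 7 8 2 4 9 13 5 3 6 11 12) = [0, 7, 4, 6, 9, 3, 11, 8, 2, 13, 10, 12, 1, 5]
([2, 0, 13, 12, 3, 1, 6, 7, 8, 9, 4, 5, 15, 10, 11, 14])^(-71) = (0 2 13 10 4 3 12 15 14 11 5 1)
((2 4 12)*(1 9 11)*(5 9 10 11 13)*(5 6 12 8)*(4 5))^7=(1 10 11)(2 5 9 13 6 12)(4 8)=((1 10 11)(2 5 9 13 6 12)(4 8))^7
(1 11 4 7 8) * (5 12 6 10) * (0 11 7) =(0 11 4)(1 7 8)(5 12 6 10) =[11, 7, 2, 3, 0, 12, 10, 8, 1, 9, 5, 4, 6]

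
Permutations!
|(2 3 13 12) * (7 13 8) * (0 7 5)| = 8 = |(0 7 13 12 2 3 8 5)|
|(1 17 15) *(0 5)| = |(0 5)(1 17 15)| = 6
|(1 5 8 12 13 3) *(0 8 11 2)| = |(0 8 12 13 3 1 5 11 2)| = 9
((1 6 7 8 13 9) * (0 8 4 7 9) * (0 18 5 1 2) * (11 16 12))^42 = (0 6 18)(1 13 2)(5 8 9)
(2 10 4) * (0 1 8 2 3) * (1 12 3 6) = (0 12 3)(1 8 2 10 4 6) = [12, 8, 10, 0, 6, 5, 1, 7, 2, 9, 4, 11, 3]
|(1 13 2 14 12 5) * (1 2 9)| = 12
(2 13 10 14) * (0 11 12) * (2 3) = [11, 1, 13, 2, 4, 5, 6, 7, 8, 9, 14, 12, 0, 10, 3] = (0 11 12)(2 13 10 14 3)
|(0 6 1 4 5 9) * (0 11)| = |(0 6 1 4 5 9 11)| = 7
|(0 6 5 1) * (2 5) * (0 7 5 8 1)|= 7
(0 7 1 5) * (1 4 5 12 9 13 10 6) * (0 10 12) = (0 7 4 5 10 6 1)(9 13 12) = [7, 0, 2, 3, 5, 10, 1, 4, 8, 13, 6, 11, 9, 12]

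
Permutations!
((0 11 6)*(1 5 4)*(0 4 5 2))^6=(11)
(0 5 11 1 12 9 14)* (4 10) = (0 5 11 1 12 9 14)(4 10) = [5, 12, 2, 3, 10, 11, 6, 7, 8, 14, 4, 1, 9, 13, 0]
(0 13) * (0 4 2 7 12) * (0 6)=(0 13 4 2 7 12 6)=[13, 1, 7, 3, 2, 5, 0, 12, 8, 9, 10, 11, 6, 4]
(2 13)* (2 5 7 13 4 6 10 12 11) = [0, 1, 4, 3, 6, 7, 10, 13, 8, 9, 12, 2, 11, 5] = (2 4 6 10 12 11)(5 7 13)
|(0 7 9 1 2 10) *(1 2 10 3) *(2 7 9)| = 7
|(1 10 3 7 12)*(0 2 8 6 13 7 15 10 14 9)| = |(0 2 8 6 13 7 12 1 14 9)(3 15 10)| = 30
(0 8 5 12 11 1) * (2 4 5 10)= [8, 0, 4, 3, 5, 12, 6, 7, 10, 9, 2, 1, 11]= (0 8 10 2 4 5 12 11 1)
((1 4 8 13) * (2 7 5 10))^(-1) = (1 13 8 4)(2 10 5 7)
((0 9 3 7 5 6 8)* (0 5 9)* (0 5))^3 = (9)(0 8 6 5)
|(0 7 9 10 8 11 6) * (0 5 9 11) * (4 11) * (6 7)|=|(0 6 5 9 10 8)(4 11 7)|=6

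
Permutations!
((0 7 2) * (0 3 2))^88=(7)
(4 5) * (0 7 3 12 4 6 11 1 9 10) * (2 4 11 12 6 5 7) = [2, 9, 4, 6, 7, 5, 12, 3, 8, 10, 0, 1, 11] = (0 2 4 7 3 6 12 11 1 9 10)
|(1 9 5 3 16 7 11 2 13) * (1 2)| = |(1 9 5 3 16 7 11)(2 13)| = 14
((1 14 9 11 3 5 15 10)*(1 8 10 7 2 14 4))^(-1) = (1 4)(2 7 15 5 3 11 9 14)(8 10) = ((1 4)(2 14 9 11 3 5 15 7)(8 10))^(-1)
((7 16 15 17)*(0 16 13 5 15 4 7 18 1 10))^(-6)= ((0 16 4 7 13 5 15 17 18 1 10))^(-6)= (0 5 10 13 1 7 18 4 17 16 15)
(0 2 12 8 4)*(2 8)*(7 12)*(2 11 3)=[8, 1, 7, 2, 0, 5, 6, 12, 4, 9, 10, 3, 11]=(0 8 4)(2 7 12 11 3)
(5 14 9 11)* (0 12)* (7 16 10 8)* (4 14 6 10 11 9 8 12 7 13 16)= (0 7 4 14 8 13 16 11 5 6 10 12)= [7, 1, 2, 3, 14, 6, 10, 4, 13, 9, 12, 5, 0, 16, 8, 15, 11]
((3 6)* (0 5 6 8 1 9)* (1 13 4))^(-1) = (0 9 1 4 13 8 3 6 5)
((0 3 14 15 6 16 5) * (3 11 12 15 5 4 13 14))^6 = (0 4 12 14 6)(5 16 11 13 15)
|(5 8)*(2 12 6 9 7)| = |(2 12 6 9 7)(5 8)| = 10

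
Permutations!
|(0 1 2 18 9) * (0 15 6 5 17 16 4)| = 11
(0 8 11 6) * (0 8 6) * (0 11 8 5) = (11)(0 6 5) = [6, 1, 2, 3, 4, 0, 5, 7, 8, 9, 10, 11]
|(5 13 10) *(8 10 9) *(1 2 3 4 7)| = 5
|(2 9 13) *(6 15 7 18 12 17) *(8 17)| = |(2 9 13)(6 15 7 18 12 8 17)| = 21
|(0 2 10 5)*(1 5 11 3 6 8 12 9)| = |(0 2 10 11 3 6 8 12 9 1 5)| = 11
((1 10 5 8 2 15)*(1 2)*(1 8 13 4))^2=((1 10 5 13 4)(2 15))^2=(15)(1 5 4 10 13)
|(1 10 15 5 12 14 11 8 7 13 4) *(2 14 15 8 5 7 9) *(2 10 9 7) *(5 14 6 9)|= |(1 5 12 15 2 6 9 10 8 7 13 4)(11 14)|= 12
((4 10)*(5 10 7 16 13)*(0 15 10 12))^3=(0 4 13)(5 15 7)(10 16 12)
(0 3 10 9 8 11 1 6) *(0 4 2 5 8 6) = [3, 0, 5, 10, 2, 8, 4, 7, 11, 6, 9, 1] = (0 3 10 9 6 4 2 5 8 11 1)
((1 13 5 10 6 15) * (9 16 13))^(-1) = (1 15 6 10 5 13 16 9)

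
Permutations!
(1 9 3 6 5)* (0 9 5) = (0 9 3 6)(1 5) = [9, 5, 2, 6, 4, 1, 0, 7, 8, 3]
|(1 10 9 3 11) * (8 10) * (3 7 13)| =8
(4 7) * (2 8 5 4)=(2 8 5 4 7)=[0, 1, 8, 3, 7, 4, 6, 2, 5]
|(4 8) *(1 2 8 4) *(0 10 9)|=3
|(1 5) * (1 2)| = 3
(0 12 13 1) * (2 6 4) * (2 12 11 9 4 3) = (0 11 9 4 12 13 1)(2 6 3) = [11, 0, 6, 2, 12, 5, 3, 7, 8, 4, 10, 9, 13, 1]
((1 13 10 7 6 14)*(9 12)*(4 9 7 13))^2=((1 4 9 12 7 6 14)(10 13))^2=(1 9 7 14 4 12 6)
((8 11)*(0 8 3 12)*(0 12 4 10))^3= ((12)(0 8 11 3 4 10))^3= (12)(0 3)(4 8)(10 11)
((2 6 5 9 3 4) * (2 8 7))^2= ((2 6 5 9 3 4 8 7))^2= (2 5 3 8)(4 7 6 9)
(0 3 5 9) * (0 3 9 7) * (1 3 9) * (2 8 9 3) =(0 1 2 8 9 3 5 7) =[1, 2, 8, 5, 4, 7, 6, 0, 9, 3]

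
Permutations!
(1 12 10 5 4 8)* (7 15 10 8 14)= [0, 12, 2, 3, 14, 4, 6, 15, 1, 9, 5, 11, 8, 13, 7, 10]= (1 12 8)(4 14 7 15 10 5)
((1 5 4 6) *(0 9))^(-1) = (0 9)(1 6 4 5)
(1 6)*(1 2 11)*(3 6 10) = [0, 10, 11, 6, 4, 5, 2, 7, 8, 9, 3, 1] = (1 10 3 6 2 11)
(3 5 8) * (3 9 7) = (3 5 8 9 7) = [0, 1, 2, 5, 4, 8, 6, 3, 9, 7]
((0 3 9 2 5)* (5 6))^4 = (0 6 9)(2 3 5) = ((0 3 9 2 6 5))^4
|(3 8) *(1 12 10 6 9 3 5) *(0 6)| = |(0 6 9 3 8 5 1 12 10)| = 9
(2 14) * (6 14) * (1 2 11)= [0, 2, 6, 3, 4, 5, 14, 7, 8, 9, 10, 1, 12, 13, 11]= (1 2 6 14 11)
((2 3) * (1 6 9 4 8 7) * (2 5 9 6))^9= ((1 2 3 5 9 4 8 7))^9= (1 2 3 5 9 4 8 7)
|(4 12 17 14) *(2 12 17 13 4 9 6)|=8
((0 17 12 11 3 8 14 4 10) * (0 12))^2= (17)(3 14 10 11 8 4 12)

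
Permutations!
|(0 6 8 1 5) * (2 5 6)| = 3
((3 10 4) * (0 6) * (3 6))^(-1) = ((0 3 10 4 6))^(-1) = (0 6 4 10 3)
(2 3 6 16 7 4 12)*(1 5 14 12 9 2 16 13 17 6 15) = (1 5 14 12 16 7 4 9 2 3 15)(6 13 17) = [0, 5, 3, 15, 9, 14, 13, 4, 8, 2, 10, 11, 16, 17, 12, 1, 7, 6]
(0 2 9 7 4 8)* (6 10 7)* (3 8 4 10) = (0 2 9 6 3 8)(7 10) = [2, 1, 9, 8, 4, 5, 3, 10, 0, 6, 7]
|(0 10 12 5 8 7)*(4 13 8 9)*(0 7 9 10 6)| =|(0 6)(4 13 8 9)(5 10 12)| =12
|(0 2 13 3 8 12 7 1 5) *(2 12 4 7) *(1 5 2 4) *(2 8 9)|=20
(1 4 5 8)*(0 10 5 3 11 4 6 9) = [10, 6, 2, 11, 3, 8, 9, 7, 1, 0, 5, 4] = (0 10 5 8 1 6 9)(3 11 4)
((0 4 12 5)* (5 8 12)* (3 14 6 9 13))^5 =((0 4 5)(3 14 6 9 13)(8 12))^5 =(14)(0 5 4)(8 12)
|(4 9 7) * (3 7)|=|(3 7 4 9)|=4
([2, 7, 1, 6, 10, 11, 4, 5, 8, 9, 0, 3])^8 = [4, 0, 10, 5, 3, 1, 11, 2, 8, 9, 6, 7]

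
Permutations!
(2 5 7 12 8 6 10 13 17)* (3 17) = (2 5 7 12 8 6 10 13 3 17) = [0, 1, 5, 17, 4, 7, 10, 12, 6, 9, 13, 11, 8, 3, 14, 15, 16, 2]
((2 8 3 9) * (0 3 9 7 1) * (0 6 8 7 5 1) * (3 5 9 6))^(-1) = (0 7 2 9 3 1 5)(6 8)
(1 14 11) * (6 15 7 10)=[0, 14, 2, 3, 4, 5, 15, 10, 8, 9, 6, 1, 12, 13, 11, 7]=(1 14 11)(6 15 7 10)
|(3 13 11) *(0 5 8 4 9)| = |(0 5 8 4 9)(3 13 11)| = 15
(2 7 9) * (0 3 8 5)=[3, 1, 7, 8, 4, 0, 6, 9, 5, 2]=(0 3 8 5)(2 7 9)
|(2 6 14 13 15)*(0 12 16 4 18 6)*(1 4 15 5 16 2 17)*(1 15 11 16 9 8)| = 18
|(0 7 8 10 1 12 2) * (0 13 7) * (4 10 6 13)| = 20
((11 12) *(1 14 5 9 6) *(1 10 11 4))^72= ((1 14 5 9 6 10 11 12 4))^72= (14)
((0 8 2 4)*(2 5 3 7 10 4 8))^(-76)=(0 3)(2 7)(4 5)(8 10)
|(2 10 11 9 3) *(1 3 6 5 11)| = |(1 3 2 10)(5 11 9 6)| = 4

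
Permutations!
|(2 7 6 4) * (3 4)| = 5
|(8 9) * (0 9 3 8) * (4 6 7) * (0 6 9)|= 4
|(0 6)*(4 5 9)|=|(0 6)(4 5 9)|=6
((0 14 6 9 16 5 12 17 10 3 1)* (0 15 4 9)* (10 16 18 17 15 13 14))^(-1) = (0 6 14 13 1 3 10)(4 15 12 5 16 17 18 9)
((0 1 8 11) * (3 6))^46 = ((0 1 8 11)(3 6))^46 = (0 8)(1 11)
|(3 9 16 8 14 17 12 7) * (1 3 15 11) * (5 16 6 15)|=42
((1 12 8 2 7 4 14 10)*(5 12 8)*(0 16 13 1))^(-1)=(0 10 14 4 7 2 8 1 13 16)(5 12)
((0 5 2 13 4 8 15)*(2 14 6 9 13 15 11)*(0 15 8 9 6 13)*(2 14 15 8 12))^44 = (0 9 4 13 14 11 8 15 5)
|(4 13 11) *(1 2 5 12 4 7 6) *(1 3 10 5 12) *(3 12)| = |(1 2 3 10 5)(4 13 11 7 6 12)| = 30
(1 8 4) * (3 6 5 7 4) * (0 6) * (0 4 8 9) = (0 6 5 7 8 3 4 1 9) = [6, 9, 2, 4, 1, 7, 5, 8, 3, 0]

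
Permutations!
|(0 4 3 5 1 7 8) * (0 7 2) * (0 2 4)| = 4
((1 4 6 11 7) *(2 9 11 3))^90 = ((1 4 6 3 2 9 11 7))^90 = (1 6 2 11)(3 9 7 4)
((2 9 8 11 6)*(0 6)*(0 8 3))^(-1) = ((0 6 2 9 3)(8 11))^(-1) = (0 3 9 2 6)(8 11)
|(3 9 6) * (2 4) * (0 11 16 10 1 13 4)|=|(0 11 16 10 1 13 4 2)(3 9 6)|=24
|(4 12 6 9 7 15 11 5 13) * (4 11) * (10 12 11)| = |(4 11 5 13 10 12 6 9 7 15)| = 10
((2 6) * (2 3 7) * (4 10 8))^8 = (4 8 10)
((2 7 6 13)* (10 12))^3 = (2 13 6 7)(10 12)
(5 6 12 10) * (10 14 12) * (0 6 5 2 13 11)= (0 6 10 2 13 11)(12 14)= [6, 1, 13, 3, 4, 5, 10, 7, 8, 9, 2, 0, 14, 11, 12]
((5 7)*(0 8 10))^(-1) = ((0 8 10)(5 7))^(-1) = (0 10 8)(5 7)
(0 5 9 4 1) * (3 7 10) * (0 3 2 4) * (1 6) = (0 5 9)(1 3 7 10 2 4 6) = [5, 3, 4, 7, 6, 9, 1, 10, 8, 0, 2]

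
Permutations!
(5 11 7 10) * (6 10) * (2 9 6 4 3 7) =(2 9 6 10 5 11)(3 7 4) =[0, 1, 9, 7, 3, 11, 10, 4, 8, 6, 5, 2]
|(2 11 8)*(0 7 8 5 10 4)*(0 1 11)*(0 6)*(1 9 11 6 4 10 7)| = 21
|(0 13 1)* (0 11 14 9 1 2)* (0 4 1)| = 8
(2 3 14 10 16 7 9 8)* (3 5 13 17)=(2 5 13 17 3 14 10 16 7 9 8)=[0, 1, 5, 14, 4, 13, 6, 9, 2, 8, 16, 11, 12, 17, 10, 15, 7, 3]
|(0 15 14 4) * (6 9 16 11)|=|(0 15 14 4)(6 9 16 11)|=4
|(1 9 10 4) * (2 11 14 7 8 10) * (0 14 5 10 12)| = 35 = |(0 14 7 8 12)(1 9 2 11 5 10 4)|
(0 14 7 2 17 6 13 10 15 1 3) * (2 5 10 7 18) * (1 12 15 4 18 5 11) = (0 14 5 10 4 18 2 17 6 13 7 11 1 3)(12 15) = [14, 3, 17, 0, 18, 10, 13, 11, 8, 9, 4, 1, 15, 7, 5, 12, 16, 6, 2]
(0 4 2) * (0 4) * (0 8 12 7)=(0 8 12 7)(2 4)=[8, 1, 4, 3, 2, 5, 6, 0, 12, 9, 10, 11, 7]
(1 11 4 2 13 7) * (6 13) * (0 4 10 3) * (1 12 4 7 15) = (0 7 12 4 2 6 13 15 1 11 10 3) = [7, 11, 6, 0, 2, 5, 13, 12, 8, 9, 3, 10, 4, 15, 14, 1]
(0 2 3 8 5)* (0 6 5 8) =[2, 1, 3, 0, 4, 6, 5, 7, 8] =(8)(0 2 3)(5 6)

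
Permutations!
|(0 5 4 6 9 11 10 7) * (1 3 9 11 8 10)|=|(0 5 4 6 11 1 3 9 8 10 7)|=11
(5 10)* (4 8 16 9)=(4 8 16 9)(5 10)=[0, 1, 2, 3, 8, 10, 6, 7, 16, 4, 5, 11, 12, 13, 14, 15, 9]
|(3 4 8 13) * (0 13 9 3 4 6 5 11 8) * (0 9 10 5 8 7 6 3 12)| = 30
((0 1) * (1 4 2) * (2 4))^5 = ((4)(0 2 1))^5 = (4)(0 1 2)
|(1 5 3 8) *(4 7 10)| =|(1 5 3 8)(4 7 10)| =12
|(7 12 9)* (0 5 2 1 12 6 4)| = 9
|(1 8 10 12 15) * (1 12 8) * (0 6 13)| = |(0 6 13)(8 10)(12 15)| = 6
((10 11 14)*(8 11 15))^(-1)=(8 15 10 14 11)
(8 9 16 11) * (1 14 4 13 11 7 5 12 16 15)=(1 14 4 13 11 8 9 15)(5 12 16 7)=[0, 14, 2, 3, 13, 12, 6, 5, 9, 15, 10, 8, 16, 11, 4, 1, 7]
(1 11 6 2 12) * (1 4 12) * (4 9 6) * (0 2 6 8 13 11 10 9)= (0 2 1 10 9 8 13 11 4 12)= [2, 10, 1, 3, 12, 5, 6, 7, 13, 8, 9, 4, 0, 11]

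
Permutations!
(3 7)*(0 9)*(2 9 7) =(0 7 3 2 9) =[7, 1, 9, 2, 4, 5, 6, 3, 8, 0]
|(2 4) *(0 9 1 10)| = |(0 9 1 10)(2 4)| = 4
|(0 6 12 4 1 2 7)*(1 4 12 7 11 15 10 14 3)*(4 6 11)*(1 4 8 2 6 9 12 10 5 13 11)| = |(0 1 6 7)(2 8)(3 4 9 12 10 14)(5 13 11 15)| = 12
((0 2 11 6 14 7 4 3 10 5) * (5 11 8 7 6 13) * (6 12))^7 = ((0 2 8 7 4 3 10 11 13 5)(6 14 12))^7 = (0 11 4 2 13 3 8 5 10 7)(6 14 12)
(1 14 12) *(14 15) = (1 15 14 12) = [0, 15, 2, 3, 4, 5, 6, 7, 8, 9, 10, 11, 1, 13, 12, 14]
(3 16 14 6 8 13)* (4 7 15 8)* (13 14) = [0, 1, 2, 16, 7, 5, 4, 15, 14, 9, 10, 11, 12, 3, 6, 8, 13] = (3 16 13)(4 7 15 8 14 6)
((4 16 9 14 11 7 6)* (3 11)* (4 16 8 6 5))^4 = (3 4 9 7 6)(5 16 11 8 14)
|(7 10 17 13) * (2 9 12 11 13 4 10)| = |(2 9 12 11 13 7)(4 10 17)| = 6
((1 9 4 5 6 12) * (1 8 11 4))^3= (1 9)(4 12)(5 8)(6 11)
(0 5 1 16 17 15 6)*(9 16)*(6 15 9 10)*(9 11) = (0 5 1 10 6)(9 16 17 11) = [5, 10, 2, 3, 4, 1, 0, 7, 8, 16, 6, 9, 12, 13, 14, 15, 17, 11]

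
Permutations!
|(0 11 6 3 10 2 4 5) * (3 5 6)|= 8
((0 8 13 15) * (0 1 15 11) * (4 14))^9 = (0 8 13 11)(1 15)(4 14)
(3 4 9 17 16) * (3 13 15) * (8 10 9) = [0, 1, 2, 4, 8, 5, 6, 7, 10, 17, 9, 11, 12, 15, 14, 3, 13, 16] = (3 4 8 10 9 17 16 13 15)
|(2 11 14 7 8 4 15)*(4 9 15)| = 7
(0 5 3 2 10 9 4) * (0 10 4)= (0 5 3 2 4 10 9)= [5, 1, 4, 2, 10, 3, 6, 7, 8, 0, 9]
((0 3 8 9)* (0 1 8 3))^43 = (1 8 9)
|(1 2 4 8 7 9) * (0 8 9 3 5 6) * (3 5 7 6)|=12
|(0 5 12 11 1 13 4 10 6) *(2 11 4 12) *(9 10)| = |(0 5 2 11 1 13 12 4 9 10 6)| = 11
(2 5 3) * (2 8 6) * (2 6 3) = (2 5)(3 8) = [0, 1, 5, 8, 4, 2, 6, 7, 3]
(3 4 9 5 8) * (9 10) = (3 4 10 9 5 8) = [0, 1, 2, 4, 10, 8, 6, 7, 3, 5, 9]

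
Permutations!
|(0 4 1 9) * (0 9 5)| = |(9)(0 4 1 5)| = 4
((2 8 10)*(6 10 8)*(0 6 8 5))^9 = (0 2)(5 10)(6 8)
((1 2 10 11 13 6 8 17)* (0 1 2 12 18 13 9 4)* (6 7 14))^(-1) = (0 4 9 11 10 2 17 8 6 14 7 13 18 12 1)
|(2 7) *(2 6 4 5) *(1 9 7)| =|(1 9 7 6 4 5 2)| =7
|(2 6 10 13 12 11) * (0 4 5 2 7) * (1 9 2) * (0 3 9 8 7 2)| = 24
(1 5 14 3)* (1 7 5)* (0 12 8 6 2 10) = [12, 1, 10, 7, 4, 14, 2, 5, 6, 9, 0, 11, 8, 13, 3] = (0 12 8 6 2 10)(3 7 5 14)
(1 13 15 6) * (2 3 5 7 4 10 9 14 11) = [0, 13, 3, 5, 10, 7, 1, 4, 8, 14, 9, 2, 12, 15, 11, 6] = (1 13 15 6)(2 3 5 7 4 10 9 14 11)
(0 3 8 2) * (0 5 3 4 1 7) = (0 4 1 7)(2 5 3 8) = [4, 7, 5, 8, 1, 3, 6, 0, 2]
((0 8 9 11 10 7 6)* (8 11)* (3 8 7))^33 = ((0 11 10 3 8 9 7 6))^33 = (0 11 10 3 8 9 7 6)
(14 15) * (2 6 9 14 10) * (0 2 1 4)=(0 2 6 9 14 15 10 1 4)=[2, 4, 6, 3, 0, 5, 9, 7, 8, 14, 1, 11, 12, 13, 15, 10]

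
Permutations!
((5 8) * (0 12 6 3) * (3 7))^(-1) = (0 3 7 6 12)(5 8)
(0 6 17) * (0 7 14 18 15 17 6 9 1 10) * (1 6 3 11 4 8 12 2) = (0 9 6 3 11 4 8 12 2 1 10)(7 14 18 15 17) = [9, 10, 1, 11, 8, 5, 3, 14, 12, 6, 0, 4, 2, 13, 18, 17, 16, 7, 15]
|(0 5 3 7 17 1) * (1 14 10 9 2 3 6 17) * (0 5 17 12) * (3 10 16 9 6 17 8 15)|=|(0 8 15 3 7 1 5 17 14 16 9 2 10 6 12)|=15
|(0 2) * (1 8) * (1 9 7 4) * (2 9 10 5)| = 9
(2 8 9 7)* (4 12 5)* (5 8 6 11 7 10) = [0, 1, 6, 3, 12, 4, 11, 2, 9, 10, 5, 7, 8] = (2 6 11 7)(4 12 8 9 10 5)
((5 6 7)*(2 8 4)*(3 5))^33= (8)(3 5 6 7)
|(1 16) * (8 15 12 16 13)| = 6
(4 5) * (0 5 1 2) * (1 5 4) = [4, 2, 0, 3, 5, 1] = (0 4 5 1 2)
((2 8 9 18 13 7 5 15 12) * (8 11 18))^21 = ((2 11 18 13 7 5 15 12)(8 9))^21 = (2 5 18 12 7 11 15 13)(8 9)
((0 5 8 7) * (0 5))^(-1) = ((5 8 7))^(-1) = (5 7 8)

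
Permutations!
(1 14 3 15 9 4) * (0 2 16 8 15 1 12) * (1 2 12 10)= (0 12)(1 14 3 2 16 8 15 9 4 10)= [12, 14, 16, 2, 10, 5, 6, 7, 15, 4, 1, 11, 0, 13, 3, 9, 8]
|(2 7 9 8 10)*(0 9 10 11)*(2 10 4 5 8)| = 8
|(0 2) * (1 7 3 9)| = |(0 2)(1 7 3 9)| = 4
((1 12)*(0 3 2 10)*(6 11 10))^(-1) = (0 10 11 6 2 3)(1 12)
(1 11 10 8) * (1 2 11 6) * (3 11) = (1 6)(2 3 11 10 8) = [0, 6, 3, 11, 4, 5, 1, 7, 2, 9, 8, 10]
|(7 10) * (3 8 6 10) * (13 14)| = 10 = |(3 8 6 10 7)(13 14)|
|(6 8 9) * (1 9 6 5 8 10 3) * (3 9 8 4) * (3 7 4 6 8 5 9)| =10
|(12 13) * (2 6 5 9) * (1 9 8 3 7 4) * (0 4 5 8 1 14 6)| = |(0 4 14 6 8 3 7 5 1 9 2)(12 13)| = 22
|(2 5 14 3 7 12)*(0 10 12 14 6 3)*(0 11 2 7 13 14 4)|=|(0 10 12 7 4)(2 5 6 3 13 14 11)|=35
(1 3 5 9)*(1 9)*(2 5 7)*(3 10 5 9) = [0, 10, 9, 7, 4, 1, 6, 2, 8, 3, 5] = (1 10 5)(2 9 3 7)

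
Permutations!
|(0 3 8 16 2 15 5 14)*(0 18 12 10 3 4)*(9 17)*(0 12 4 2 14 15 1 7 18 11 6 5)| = 16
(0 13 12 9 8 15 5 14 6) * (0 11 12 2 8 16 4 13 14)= (0 14 6 11 12 9 16 4 13 2 8 15 5)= [14, 1, 8, 3, 13, 0, 11, 7, 15, 16, 10, 12, 9, 2, 6, 5, 4]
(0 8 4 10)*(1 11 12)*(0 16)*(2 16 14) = (0 8 4 10 14 2 16)(1 11 12) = [8, 11, 16, 3, 10, 5, 6, 7, 4, 9, 14, 12, 1, 13, 2, 15, 0]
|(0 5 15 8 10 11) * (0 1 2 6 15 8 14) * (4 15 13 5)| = 8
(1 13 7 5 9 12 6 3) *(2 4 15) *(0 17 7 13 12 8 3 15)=[17, 12, 4, 1, 0, 9, 15, 5, 3, 8, 10, 11, 6, 13, 14, 2, 16, 7]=(0 17 7 5 9 8 3 1 12 6 15 2 4)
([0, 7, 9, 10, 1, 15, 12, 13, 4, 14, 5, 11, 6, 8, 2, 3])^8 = [0, 8, 14, 3, 13, 5, 6, 4, 7, 2, 10, 11, 12, 1, 9, 15]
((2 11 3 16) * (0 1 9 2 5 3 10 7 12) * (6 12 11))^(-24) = ((0 1 9 2 6 12)(3 16 5)(7 11 10))^(-24) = (16)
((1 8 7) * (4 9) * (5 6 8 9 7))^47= (1 7 4 9)(5 8 6)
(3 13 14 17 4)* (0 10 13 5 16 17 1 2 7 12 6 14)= (0 10 13)(1 2 7 12 6 14)(3 5 16 17 4)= [10, 2, 7, 5, 3, 16, 14, 12, 8, 9, 13, 11, 6, 0, 1, 15, 17, 4]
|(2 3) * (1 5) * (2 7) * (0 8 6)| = |(0 8 6)(1 5)(2 3 7)| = 6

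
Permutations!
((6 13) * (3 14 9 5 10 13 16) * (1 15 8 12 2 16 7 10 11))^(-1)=((1 15 8 12 2 16 3 14 9 5 11)(6 7 10 13))^(-1)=(1 11 5 9 14 3 16 2 12 8 15)(6 13 10 7)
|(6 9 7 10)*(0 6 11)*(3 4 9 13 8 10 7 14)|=|(0 6 13 8 10 11)(3 4 9 14)|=12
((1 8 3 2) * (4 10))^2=(10)(1 3)(2 8)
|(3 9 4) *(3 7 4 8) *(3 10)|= 4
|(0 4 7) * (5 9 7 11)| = 6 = |(0 4 11 5 9 7)|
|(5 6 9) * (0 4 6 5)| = |(0 4 6 9)| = 4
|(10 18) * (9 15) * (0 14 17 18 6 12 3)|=|(0 14 17 18 10 6 12 3)(9 15)|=8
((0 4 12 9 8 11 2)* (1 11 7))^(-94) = ((0 4 12 9 8 7 1 11 2))^(-94) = (0 7 4 1 12 11 9 2 8)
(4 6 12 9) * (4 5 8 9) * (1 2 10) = (1 2 10)(4 6 12)(5 8 9) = [0, 2, 10, 3, 6, 8, 12, 7, 9, 5, 1, 11, 4]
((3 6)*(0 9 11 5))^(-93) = ((0 9 11 5)(3 6))^(-93) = (0 5 11 9)(3 6)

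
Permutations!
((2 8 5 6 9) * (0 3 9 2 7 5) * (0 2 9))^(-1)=(0 3)(2 8)(5 7 9 6)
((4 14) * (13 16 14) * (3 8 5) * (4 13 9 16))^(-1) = (3 5 8)(4 13 14 16 9)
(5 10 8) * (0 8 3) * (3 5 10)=[8, 1, 2, 0, 4, 3, 6, 7, 10, 9, 5]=(0 8 10 5 3)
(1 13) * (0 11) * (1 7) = [11, 13, 2, 3, 4, 5, 6, 1, 8, 9, 10, 0, 12, 7] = (0 11)(1 13 7)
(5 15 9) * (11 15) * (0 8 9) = [8, 1, 2, 3, 4, 11, 6, 7, 9, 5, 10, 15, 12, 13, 14, 0] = (0 8 9 5 11 15)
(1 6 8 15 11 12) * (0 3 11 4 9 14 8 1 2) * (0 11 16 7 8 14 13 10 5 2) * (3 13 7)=(0 13 10 5 2 11 12)(1 6)(3 16)(4 9 7 8 15)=[13, 6, 11, 16, 9, 2, 1, 8, 15, 7, 5, 12, 0, 10, 14, 4, 3]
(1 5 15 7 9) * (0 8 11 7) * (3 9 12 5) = (0 8 11 7 12 5 15)(1 3 9) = [8, 3, 2, 9, 4, 15, 6, 12, 11, 1, 10, 7, 5, 13, 14, 0]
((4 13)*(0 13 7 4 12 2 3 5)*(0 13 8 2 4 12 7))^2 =(0 2 5 7 4 8 3 13 12)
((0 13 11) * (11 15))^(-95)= ((0 13 15 11))^(-95)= (0 13 15 11)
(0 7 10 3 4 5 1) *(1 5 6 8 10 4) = (0 7 4 6 8 10 3 1) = [7, 0, 2, 1, 6, 5, 8, 4, 10, 9, 3]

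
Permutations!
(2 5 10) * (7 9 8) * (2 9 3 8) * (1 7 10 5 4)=(1 7 3 8 10 9 2 4)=[0, 7, 4, 8, 1, 5, 6, 3, 10, 2, 9]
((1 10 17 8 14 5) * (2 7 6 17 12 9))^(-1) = ((1 10 12 9 2 7 6 17 8 14 5))^(-1) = (1 5 14 8 17 6 7 2 9 12 10)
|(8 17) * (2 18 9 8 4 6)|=|(2 18 9 8 17 4 6)|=7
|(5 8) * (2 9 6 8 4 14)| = 7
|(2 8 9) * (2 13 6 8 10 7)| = 12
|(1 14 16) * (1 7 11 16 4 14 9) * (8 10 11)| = |(1 9)(4 14)(7 8 10 11 16)| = 10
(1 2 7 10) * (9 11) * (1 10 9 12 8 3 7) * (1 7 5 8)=(1 2 7 9 11 12)(3 5 8)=[0, 2, 7, 5, 4, 8, 6, 9, 3, 11, 10, 12, 1]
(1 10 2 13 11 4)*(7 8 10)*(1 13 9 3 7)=(2 9 3 7 8 10)(4 13 11)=[0, 1, 9, 7, 13, 5, 6, 8, 10, 3, 2, 4, 12, 11]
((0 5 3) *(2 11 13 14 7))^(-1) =((0 5 3)(2 11 13 14 7))^(-1) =(0 3 5)(2 7 14 13 11)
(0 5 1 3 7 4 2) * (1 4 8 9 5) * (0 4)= [1, 3, 4, 7, 2, 0, 6, 8, 9, 5]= (0 1 3 7 8 9 5)(2 4)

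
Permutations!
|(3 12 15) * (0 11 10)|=3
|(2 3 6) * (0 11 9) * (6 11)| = 6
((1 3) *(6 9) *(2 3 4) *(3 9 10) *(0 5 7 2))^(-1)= (0 4 1 3 10 6 9 2 7 5)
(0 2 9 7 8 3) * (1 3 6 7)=(0 2 9 1 3)(6 7 8)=[2, 3, 9, 0, 4, 5, 7, 8, 6, 1]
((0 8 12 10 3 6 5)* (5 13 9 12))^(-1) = ((0 8 5)(3 6 13 9 12 10))^(-1) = (0 5 8)(3 10 12 9 13 6)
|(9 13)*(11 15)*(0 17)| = |(0 17)(9 13)(11 15)| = 2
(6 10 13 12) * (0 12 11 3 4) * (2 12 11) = (0 11 3 4)(2 12 6 10 13) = [11, 1, 12, 4, 0, 5, 10, 7, 8, 9, 13, 3, 6, 2]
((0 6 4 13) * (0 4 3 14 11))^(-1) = (0 11 14 3 6)(4 13)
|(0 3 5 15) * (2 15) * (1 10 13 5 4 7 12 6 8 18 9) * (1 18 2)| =|(0 3 4 7 12 6 8 2 15)(1 10 13 5)(9 18)| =36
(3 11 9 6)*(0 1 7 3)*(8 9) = (0 1 7 3 11 8 9 6) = [1, 7, 2, 11, 4, 5, 0, 3, 9, 6, 10, 8]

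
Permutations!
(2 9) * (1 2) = (1 2 9) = [0, 2, 9, 3, 4, 5, 6, 7, 8, 1]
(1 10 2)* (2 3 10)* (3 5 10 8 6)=(1 2)(3 8 6)(5 10)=[0, 2, 1, 8, 4, 10, 3, 7, 6, 9, 5]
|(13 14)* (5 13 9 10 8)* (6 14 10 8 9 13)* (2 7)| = |(2 7)(5 6 14 13 10 9 8)| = 14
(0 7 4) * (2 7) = (0 2 7 4) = [2, 1, 7, 3, 0, 5, 6, 4]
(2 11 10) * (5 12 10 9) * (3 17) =(2 11 9 5 12 10)(3 17) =[0, 1, 11, 17, 4, 12, 6, 7, 8, 5, 2, 9, 10, 13, 14, 15, 16, 3]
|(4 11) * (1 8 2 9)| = 4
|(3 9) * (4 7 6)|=|(3 9)(4 7 6)|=6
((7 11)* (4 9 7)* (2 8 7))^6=(11)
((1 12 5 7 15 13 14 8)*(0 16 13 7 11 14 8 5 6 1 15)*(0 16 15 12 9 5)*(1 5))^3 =(0 16 12 11 15 13 6 14 7 8 5)(1 9)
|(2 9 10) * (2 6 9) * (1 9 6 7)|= 4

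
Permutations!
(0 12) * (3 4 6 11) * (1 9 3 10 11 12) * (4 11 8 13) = (0 1 9 3 11 10 8 13 4 6 12) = [1, 9, 2, 11, 6, 5, 12, 7, 13, 3, 8, 10, 0, 4]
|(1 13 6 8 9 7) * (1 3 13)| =6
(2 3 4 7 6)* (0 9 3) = [9, 1, 0, 4, 7, 5, 2, 6, 8, 3] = (0 9 3 4 7 6 2)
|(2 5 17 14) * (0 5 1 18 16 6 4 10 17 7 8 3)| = |(0 5 7 8 3)(1 18 16 6 4 10 17 14 2)| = 45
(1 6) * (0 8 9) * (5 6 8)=(0 5 6 1 8 9)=[5, 8, 2, 3, 4, 6, 1, 7, 9, 0]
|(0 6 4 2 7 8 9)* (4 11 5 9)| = 20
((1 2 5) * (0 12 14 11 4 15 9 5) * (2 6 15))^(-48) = ((0 12 14 11 4 2)(1 6 15 9 5))^(-48) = (1 15 5 6 9)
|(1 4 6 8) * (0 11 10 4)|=|(0 11 10 4 6 8 1)|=7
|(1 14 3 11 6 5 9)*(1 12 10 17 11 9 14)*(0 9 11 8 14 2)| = |(0 9 12 10 17 8 14 3 11 6 5 2)| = 12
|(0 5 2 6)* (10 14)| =|(0 5 2 6)(10 14)| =4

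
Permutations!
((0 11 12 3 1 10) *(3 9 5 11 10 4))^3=((0 10)(1 4 3)(5 11 12 9))^3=(0 10)(5 9 12 11)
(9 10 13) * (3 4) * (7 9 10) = (3 4)(7 9)(10 13) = [0, 1, 2, 4, 3, 5, 6, 9, 8, 7, 13, 11, 12, 10]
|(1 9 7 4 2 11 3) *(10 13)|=14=|(1 9 7 4 2 11 3)(10 13)|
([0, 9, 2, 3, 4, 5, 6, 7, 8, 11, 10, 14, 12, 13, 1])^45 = [0, 9, 2, 3, 4, 5, 6, 7, 8, 11, 10, 14, 12, 13, 1]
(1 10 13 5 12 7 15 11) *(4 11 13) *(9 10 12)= (1 12 7 15 13 5 9 10 4 11)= [0, 12, 2, 3, 11, 9, 6, 15, 8, 10, 4, 1, 7, 5, 14, 13]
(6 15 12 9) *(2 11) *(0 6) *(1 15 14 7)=(0 6 14 7 1 15 12 9)(2 11)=[6, 15, 11, 3, 4, 5, 14, 1, 8, 0, 10, 2, 9, 13, 7, 12]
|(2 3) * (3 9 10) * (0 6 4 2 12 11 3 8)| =21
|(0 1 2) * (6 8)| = 6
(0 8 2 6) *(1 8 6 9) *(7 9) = (0 6)(1 8 2 7 9) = [6, 8, 7, 3, 4, 5, 0, 9, 2, 1]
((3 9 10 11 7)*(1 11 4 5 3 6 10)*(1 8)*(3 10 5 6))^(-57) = (1 3)(4 10 5 6)(7 8)(9 11)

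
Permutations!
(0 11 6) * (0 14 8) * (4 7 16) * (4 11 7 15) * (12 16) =(0 7 12 16 11 6 14 8)(4 15) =[7, 1, 2, 3, 15, 5, 14, 12, 0, 9, 10, 6, 16, 13, 8, 4, 11]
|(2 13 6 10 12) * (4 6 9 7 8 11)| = 10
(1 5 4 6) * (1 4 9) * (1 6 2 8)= (1 5 9 6 4 2 8)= [0, 5, 8, 3, 2, 9, 4, 7, 1, 6]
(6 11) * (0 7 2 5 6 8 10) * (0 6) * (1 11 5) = (0 7 2 1 11 8 10 6 5) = [7, 11, 1, 3, 4, 0, 5, 2, 10, 9, 6, 8]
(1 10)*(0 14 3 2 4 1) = (0 14 3 2 4 1 10) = [14, 10, 4, 2, 1, 5, 6, 7, 8, 9, 0, 11, 12, 13, 3]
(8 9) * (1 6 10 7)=(1 6 10 7)(8 9)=[0, 6, 2, 3, 4, 5, 10, 1, 9, 8, 7]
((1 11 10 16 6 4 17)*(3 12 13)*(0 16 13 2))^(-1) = (0 2 12 3 13 10 11 1 17 4 6 16)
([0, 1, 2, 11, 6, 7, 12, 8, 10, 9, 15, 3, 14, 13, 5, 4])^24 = [0, 1, 2, 3, 8, 6, 10, 12, 14, 9, 5, 11, 15, 13, 4, 7]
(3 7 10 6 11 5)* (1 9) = (1 9)(3 7 10 6 11 5) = [0, 9, 2, 7, 4, 3, 11, 10, 8, 1, 6, 5]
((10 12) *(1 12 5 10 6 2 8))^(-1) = (1 8 2 6 12)(5 10)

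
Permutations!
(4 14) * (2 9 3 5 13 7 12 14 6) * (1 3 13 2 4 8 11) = (1 3 5 2 9 13 7 12 14 8 11)(4 6) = [0, 3, 9, 5, 6, 2, 4, 12, 11, 13, 10, 1, 14, 7, 8]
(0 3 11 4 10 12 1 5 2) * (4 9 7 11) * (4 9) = (0 3 9 7 11 4 10 12 1 5 2) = [3, 5, 0, 9, 10, 2, 6, 11, 8, 7, 12, 4, 1]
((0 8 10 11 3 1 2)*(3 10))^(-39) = ((0 8 3 1 2)(10 11))^(-39) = (0 8 3 1 2)(10 11)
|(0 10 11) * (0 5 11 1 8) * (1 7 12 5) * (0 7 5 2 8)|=|(0 10 5 11 1)(2 8 7 12)|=20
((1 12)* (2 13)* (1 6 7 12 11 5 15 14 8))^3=((1 11 5 15 14 8)(2 13)(6 7 12))^3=(1 15)(2 13)(5 8)(11 14)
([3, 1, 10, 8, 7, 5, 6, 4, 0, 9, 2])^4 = [3, 1, 2, 8, 4, 5, 6, 7, 0, 9, 10]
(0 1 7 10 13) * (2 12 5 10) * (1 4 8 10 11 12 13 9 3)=(0 4 8 10 9 3 1 7 2 13)(5 11 12)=[4, 7, 13, 1, 8, 11, 6, 2, 10, 3, 9, 12, 5, 0]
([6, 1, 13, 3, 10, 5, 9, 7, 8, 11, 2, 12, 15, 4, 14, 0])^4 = [12, 1, 2, 3, 4, 5, 15, 7, 8, 0, 10, 6, 9, 13, 14, 11]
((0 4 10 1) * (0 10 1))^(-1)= (0 10 1 4)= ((0 4 1 10))^(-1)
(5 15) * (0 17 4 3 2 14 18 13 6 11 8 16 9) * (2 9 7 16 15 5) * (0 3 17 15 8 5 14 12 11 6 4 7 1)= (0 15 2 12 11 5 14 18 13 4 17 7 16 1)(3 9)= [15, 0, 12, 9, 17, 14, 6, 16, 8, 3, 10, 5, 11, 4, 18, 2, 1, 7, 13]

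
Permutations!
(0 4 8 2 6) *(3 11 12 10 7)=(0 4 8 2 6)(3 11 12 10 7)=[4, 1, 6, 11, 8, 5, 0, 3, 2, 9, 7, 12, 10]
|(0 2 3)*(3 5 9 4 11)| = 7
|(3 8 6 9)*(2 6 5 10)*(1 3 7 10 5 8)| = |(1 3)(2 6 9 7 10)| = 10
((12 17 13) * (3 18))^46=(18)(12 17 13)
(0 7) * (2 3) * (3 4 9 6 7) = (0 3 2 4 9 6 7) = [3, 1, 4, 2, 9, 5, 7, 0, 8, 6]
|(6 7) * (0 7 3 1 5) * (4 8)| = 6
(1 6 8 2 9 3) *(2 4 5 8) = (1 6 2 9 3)(4 5 8) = [0, 6, 9, 1, 5, 8, 2, 7, 4, 3]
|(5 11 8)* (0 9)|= 6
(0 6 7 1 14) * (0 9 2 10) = (0 6 7 1 14 9 2 10) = [6, 14, 10, 3, 4, 5, 7, 1, 8, 2, 0, 11, 12, 13, 9]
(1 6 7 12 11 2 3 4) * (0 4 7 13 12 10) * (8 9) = [4, 6, 3, 7, 1, 5, 13, 10, 9, 8, 0, 2, 11, 12] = (0 4 1 6 13 12 11 2 3 7 10)(8 9)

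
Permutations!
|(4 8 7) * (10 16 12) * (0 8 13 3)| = 6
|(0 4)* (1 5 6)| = |(0 4)(1 5 6)| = 6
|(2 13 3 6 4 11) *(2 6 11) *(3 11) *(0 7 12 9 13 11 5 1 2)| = 11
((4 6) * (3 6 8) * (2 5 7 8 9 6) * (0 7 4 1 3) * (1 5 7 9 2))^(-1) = ((0 9 6 5 4 2 7 8)(1 3))^(-1) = (0 8 7 2 4 5 6 9)(1 3)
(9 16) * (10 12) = (9 16)(10 12) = [0, 1, 2, 3, 4, 5, 6, 7, 8, 16, 12, 11, 10, 13, 14, 15, 9]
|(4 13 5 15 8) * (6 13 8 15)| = 6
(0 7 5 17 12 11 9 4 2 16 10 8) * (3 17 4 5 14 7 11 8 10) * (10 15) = (0 11 9 5 4 2 16 3 17 12 8)(7 14)(10 15) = [11, 1, 16, 17, 2, 4, 6, 14, 0, 5, 15, 9, 8, 13, 7, 10, 3, 12]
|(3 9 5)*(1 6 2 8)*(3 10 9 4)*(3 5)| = |(1 6 2 8)(3 4 5 10 9)| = 20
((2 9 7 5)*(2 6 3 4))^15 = (2 9 7 5 6 3 4)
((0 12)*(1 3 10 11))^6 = (12)(1 10)(3 11)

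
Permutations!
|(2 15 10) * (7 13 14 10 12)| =7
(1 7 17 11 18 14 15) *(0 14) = (0 14 15 1 7 17 11 18) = [14, 7, 2, 3, 4, 5, 6, 17, 8, 9, 10, 18, 12, 13, 15, 1, 16, 11, 0]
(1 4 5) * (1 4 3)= (1 3)(4 5)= [0, 3, 2, 1, 5, 4]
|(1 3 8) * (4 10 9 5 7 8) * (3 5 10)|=4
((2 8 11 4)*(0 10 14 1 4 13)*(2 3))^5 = ((0 10 14 1 4 3 2 8 11 13))^5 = (0 3)(1 11)(2 10)(4 13)(8 14)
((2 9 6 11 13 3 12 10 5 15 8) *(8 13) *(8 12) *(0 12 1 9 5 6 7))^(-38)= (0 10 11 9)(1 7 12 6)(2 3 15)(5 8 13)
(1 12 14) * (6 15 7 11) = (1 12 14)(6 15 7 11) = [0, 12, 2, 3, 4, 5, 15, 11, 8, 9, 10, 6, 14, 13, 1, 7]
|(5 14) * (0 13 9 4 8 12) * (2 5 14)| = 6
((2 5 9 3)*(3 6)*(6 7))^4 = ((2 5 9 7 6 3))^4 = (2 6 9)(3 7 5)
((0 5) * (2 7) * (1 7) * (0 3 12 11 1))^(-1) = ((0 5 3 12 11 1 7 2))^(-1) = (0 2 7 1 11 12 3 5)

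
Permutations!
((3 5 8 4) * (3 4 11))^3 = (3 11 8 5)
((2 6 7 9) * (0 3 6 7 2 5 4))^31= (0 4 5 9 7 2 6 3)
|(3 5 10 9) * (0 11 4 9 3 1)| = 15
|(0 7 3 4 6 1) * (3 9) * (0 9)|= 10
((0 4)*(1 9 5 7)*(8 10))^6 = (10)(1 5)(7 9)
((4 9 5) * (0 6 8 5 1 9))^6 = (9)(0 6 8 5 4)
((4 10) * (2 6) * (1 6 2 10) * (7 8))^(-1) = ((1 6 10 4)(7 8))^(-1) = (1 4 10 6)(7 8)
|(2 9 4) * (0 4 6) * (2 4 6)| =|(0 6)(2 9)| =2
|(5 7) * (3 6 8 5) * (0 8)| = 6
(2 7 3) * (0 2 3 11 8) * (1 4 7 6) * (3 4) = [2, 3, 6, 4, 7, 5, 1, 11, 0, 9, 10, 8] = (0 2 6 1 3 4 7 11 8)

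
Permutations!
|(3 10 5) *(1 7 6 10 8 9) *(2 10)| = 9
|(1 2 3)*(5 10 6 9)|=|(1 2 3)(5 10 6 9)|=12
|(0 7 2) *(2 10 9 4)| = 6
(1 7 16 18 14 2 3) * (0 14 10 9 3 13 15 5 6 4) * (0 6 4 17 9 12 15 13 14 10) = [10, 7, 14, 1, 6, 4, 17, 16, 8, 3, 12, 11, 15, 13, 2, 5, 18, 9, 0] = (0 10 12 15 5 4 6 17 9 3 1 7 16 18)(2 14)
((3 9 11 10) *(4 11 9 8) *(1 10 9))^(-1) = ((1 10 3 8 4 11 9))^(-1) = (1 9 11 4 8 3 10)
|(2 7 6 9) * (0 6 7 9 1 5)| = |(0 6 1 5)(2 9)| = 4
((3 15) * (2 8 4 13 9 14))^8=(15)(2 4 9)(8 13 14)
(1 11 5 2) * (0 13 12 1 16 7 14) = [13, 11, 16, 3, 4, 2, 6, 14, 8, 9, 10, 5, 1, 12, 0, 15, 7] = (0 13 12 1 11 5 2 16 7 14)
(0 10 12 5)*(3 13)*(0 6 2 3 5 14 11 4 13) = (0 10 12 14 11 4 13 5 6 2 3) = [10, 1, 3, 0, 13, 6, 2, 7, 8, 9, 12, 4, 14, 5, 11]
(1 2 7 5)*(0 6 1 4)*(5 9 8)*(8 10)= (0 6 1 2 7 9 10 8 5 4)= [6, 2, 7, 3, 0, 4, 1, 9, 5, 10, 8]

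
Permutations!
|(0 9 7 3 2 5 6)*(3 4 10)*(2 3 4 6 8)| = 12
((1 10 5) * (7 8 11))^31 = (1 10 5)(7 8 11)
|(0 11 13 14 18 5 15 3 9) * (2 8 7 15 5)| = 11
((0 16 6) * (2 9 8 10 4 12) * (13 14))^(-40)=((0 16 6)(2 9 8 10 4 12)(13 14))^(-40)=(0 6 16)(2 8 4)(9 10 12)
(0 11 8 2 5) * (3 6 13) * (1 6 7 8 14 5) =[11, 6, 1, 7, 4, 0, 13, 8, 2, 9, 10, 14, 12, 3, 5] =(0 11 14 5)(1 6 13 3 7 8 2)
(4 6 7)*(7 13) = (4 6 13 7) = [0, 1, 2, 3, 6, 5, 13, 4, 8, 9, 10, 11, 12, 7]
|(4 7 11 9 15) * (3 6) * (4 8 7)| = 10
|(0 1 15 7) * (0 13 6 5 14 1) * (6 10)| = 8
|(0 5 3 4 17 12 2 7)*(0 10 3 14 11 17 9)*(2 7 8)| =22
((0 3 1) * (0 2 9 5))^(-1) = (0 5 9 2 1 3)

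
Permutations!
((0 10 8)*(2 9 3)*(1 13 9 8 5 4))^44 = ((0 10 5 4 1 13 9 3 2 8))^44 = (0 1 2 5 9)(3 10 13 8 4)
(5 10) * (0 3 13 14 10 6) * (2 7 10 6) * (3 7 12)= (0 7 10 5 2 12 3 13 14 6)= [7, 1, 12, 13, 4, 2, 0, 10, 8, 9, 5, 11, 3, 14, 6]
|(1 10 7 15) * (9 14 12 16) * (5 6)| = 4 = |(1 10 7 15)(5 6)(9 14 12 16)|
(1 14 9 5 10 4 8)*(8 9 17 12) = (1 14 17 12 8)(4 9 5 10) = [0, 14, 2, 3, 9, 10, 6, 7, 1, 5, 4, 11, 8, 13, 17, 15, 16, 12]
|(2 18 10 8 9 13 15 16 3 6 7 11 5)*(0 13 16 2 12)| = 15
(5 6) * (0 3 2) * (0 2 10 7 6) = (0 3 10 7 6 5) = [3, 1, 2, 10, 4, 0, 5, 6, 8, 9, 7]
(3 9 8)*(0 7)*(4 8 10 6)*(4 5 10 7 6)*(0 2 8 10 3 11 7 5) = (0 6)(2 8 11 7)(3 9 5)(4 10) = [6, 1, 8, 9, 10, 3, 0, 2, 11, 5, 4, 7]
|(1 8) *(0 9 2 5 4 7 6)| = 14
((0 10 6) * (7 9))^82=((0 10 6)(7 9))^82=(0 10 6)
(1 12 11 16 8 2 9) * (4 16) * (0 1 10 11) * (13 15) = (0 1 12)(2 9 10 11 4 16 8)(13 15) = [1, 12, 9, 3, 16, 5, 6, 7, 2, 10, 11, 4, 0, 15, 14, 13, 8]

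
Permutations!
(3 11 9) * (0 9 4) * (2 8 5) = (0 9 3 11 4)(2 8 5) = [9, 1, 8, 11, 0, 2, 6, 7, 5, 3, 10, 4]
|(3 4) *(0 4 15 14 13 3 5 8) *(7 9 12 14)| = 28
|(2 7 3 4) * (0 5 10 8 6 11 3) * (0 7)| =9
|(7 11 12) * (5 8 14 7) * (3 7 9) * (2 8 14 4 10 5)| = |(2 8 4 10 5 14 9 3 7 11 12)| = 11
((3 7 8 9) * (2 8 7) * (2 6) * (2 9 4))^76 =((2 8 4)(3 6 9))^76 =(2 8 4)(3 6 9)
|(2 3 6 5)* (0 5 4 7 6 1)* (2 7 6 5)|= 4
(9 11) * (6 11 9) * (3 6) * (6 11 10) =(3 11)(6 10) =[0, 1, 2, 11, 4, 5, 10, 7, 8, 9, 6, 3]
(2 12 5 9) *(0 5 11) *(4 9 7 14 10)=(0 5 7 14 10 4 9 2 12 11)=[5, 1, 12, 3, 9, 7, 6, 14, 8, 2, 4, 0, 11, 13, 10]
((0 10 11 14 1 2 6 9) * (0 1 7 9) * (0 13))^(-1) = ((0 10 11 14 7 9 1 2 6 13))^(-1) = (0 13 6 2 1 9 7 14 11 10)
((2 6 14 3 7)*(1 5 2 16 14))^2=((1 5 2 6)(3 7 16 14))^2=(1 2)(3 16)(5 6)(7 14)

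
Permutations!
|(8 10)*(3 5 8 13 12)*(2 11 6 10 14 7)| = |(2 11 6 10 13 12 3 5 8 14 7)| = 11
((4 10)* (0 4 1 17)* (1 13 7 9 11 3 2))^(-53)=(0 10 7 11 2 17 4 13 9 3 1)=((0 4 10 13 7 9 11 3 2 1 17))^(-53)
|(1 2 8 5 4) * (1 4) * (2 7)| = 5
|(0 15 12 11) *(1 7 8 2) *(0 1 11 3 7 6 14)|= |(0 15 12 3 7 8 2 11 1 6 14)|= 11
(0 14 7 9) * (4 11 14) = (0 4 11 14 7 9) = [4, 1, 2, 3, 11, 5, 6, 9, 8, 0, 10, 14, 12, 13, 7]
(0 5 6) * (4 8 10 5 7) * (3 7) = (0 3 7 4 8 10 5 6) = [3, 1, 2, 7, 8, 6, 0, 4, 10, 9, 5]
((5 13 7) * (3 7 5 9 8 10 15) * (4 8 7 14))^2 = (3 4 10)(8 15 14)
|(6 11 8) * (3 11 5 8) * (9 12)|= |(3 11)(5 8 6)(9 12)|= 6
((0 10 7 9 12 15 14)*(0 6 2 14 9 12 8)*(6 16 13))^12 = (0 9 12 10 8 15 7)(2 16 6 14 13)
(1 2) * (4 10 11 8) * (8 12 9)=(1 2)(4 10 11 12 9 8)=[0, 2, 1, 3, 10, 5, 6, 7, 4, 8, 11, 12, 9]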